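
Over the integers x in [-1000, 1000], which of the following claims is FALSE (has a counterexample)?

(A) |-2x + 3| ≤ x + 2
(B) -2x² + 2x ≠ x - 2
(A) x = 0: LHS = |-2·0 + 3| = |3| = 3, RHS = 0 + 2 = 2; 3 ≤ 2 — FAILS

(B) Track d = LHS − RHS over the integers in [-1000, 1000]. Equality would need d = 0, but d changes sign only between consecutive integers, jumping over 0:
x = -1: LHS = -2·(-1)² + 2·(-1) = -4, RHS = (-1) - 2 = -3; -4 ≠ -3 — holds  (d = -1)
x = 0: LHS = -2·0² + 2·0 = 0, RHS = 0 - 2 = -2; 0 ≠ -2 — holds  (d = 2)
x = 1: LHS = -2·1² + 2·1 = 0, RHS = 1 - 2 = -1; 0 ≠ -1 — holds  (d = 1)
x = 2: LHS = -2·2² + 2·2 = -4, RHS = 2 - 2 = 0; -4 ≠ 0 — holds  (d = -4)
Away from these crossings d keeps a constant sign, and checking every integer in [-1000, 1000] confirms d ≠ 0 throughout. Hence the two sides are never equal, so the relation holds for every integer in [-1000, 1000].

Only (A) has a counterexample.

Answer: A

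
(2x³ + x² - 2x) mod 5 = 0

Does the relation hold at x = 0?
x = 0: LHS = (2·0³ + 0² - 2·0) mod 5 = 0 mod 5 = 0; 0 = 0 — holds

The relation is satisfied at x = 0.

Answer: Yes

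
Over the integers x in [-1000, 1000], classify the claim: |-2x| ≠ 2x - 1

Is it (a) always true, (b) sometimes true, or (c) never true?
Over all integers in [-1000, 1000], LHS − RHS is always positive; it is smallest at x = 0, where it equals 1:
x = 0: LHS = |-2·0| = |0| = 0, RHS = 2·0 - 1 = -1; 0 ≠ -1 — holds
At the ends of the range:
x = -1000: LHS = |-2·(-1000)| = |2000| = 2000, RHS = 2·(-1000) - 1 = -2001; 2000 ≠ -2001 — holds
x = 1000: LHS = |-2·1000| = |-2000| = 2000, RHS = 2·1000 - 1 = 1999; 2000 ≠ 1999 — holds
Hence LHS − RHS is never 0, i.e. the two sides are never equal, so the relation holds for every integer in [-1000, 1000].

No counterexample exists.

Answer: Always true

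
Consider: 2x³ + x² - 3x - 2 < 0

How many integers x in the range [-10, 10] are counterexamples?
Counterexamples in [-10, 10]: {-1, 2, 3, 4, 5, 6, 7, 8, 9, 10}.

Counting them gives 10 values.

Answer: 10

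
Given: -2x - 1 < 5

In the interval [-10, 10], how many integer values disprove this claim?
Counterexamples in [-10, 10]: {-10, -9, -8, -7, -6, -5, -4, -3}.

Counting them gives 8 values.

Answer: 8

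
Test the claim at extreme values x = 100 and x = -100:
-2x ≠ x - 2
x = 100: LHS = -2·100 = -200, RHS = 100 - 2 = 98; -200 ≠ 98 — holds
x = -100: LHS = -2·(-100) = 200, RHS = (-100) - 2 = -102; 200 ≠ -102 — holds

Answer: Yes, holds for both x = 100 and x = -100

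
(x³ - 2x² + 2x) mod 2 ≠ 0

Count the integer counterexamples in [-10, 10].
Counterexamples in [-10, 10]: {-10, -8, -6, -4, -2, 0, 2, 4, 6, 8, 10}.

Counting them gives 11 values.

Answer: 11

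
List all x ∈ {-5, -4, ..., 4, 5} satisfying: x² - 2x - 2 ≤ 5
Holds for: {-1, 0, 1, 2, 3}
Fails for: {-5, -4, -3, -2, 4, 5}

Answer: {-1, 0, 1, 2, 3}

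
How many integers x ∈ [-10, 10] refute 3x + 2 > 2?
Counterexamples in [-10, 10]: {-10, -9, -8, -7, -6, -5, -4, -3, -2, -1, 0}.

Counting them gives 11 values.

Answer: 11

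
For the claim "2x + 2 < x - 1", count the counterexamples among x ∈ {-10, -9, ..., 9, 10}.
Counterexamples in [-10, 10]: {-3, -2, -1, 0, 1, 2, 3, 4, 5, 6, 7, 8, 9, 10}.

Counting them gives 14 values.

Answer: 14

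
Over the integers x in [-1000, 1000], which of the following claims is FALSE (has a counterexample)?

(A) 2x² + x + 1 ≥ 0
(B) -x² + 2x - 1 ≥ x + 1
(A) Over all integers in [-1000, 1000], LHS − RHS is smallest at x = 0, where it equals 1:
x = 0: LHS = 2·0² + 0 + 1 = 1; 1 ≥ 0 — holds
At the ends of the range:
x = -1000: LHS = 2·(-1000)² + (-1000) + 1 = 1999001; 1999001 ≥ 0 — holds
x = 1000: LHS = 2·1000² + 1000 + 1 = 2001001; 2001001 ≥ 0 — holds
Hence LHS − RHS is never negative, i.e. LHS ≥ RHS throughout, so the relation holds for every integer in [-1000, 1000].

(B) x = 0: LHS = -0² + 2·0 - 1 = -1, RHS = 0 + 1 = 1; -1 ≥ 1 — FAILS

Only (B) has a counterexample.

Answer: B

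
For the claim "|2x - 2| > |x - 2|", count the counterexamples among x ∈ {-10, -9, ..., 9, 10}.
Counterexamples in [-10, 10]: {0, 1}.

Counting them gives 2 values.

Answer: 2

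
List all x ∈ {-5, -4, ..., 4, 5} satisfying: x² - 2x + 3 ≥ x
Over all integers in [-5, 5], LHS − RHS is smallest at x = 1, where it equals 1:
x = 1: LHS = 1² - 2·1 + 3 = 2; 2 ≥ 1 — holds
At the ends of the range:
x = -5: LHS = (-5)² - 2·(-5) + 3 = 38; 38 ≥ -5 — holds
x = 5: LHS = 5² - 2·5 + 3 = 18; 18 ≥ 5 — holds
Hence LHS − RHS is never negative, i.e. LHS ≥ RHS throughout, so the relation holds for every integer in [-5, 5].

Answer: All integers in [-5, 5]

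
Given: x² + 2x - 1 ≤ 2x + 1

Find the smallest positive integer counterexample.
Testing positive integers:
x = 1: LHS = 1² + 2·1 - 1 = 2, RHS = 2·1 + 1 = 3; 2 ≤ 3 — holds
x = 2: LHS = 2² + 2·2 - 1 = 7, RHS = 2·2 + 1 = 5; 7 ≤ 5 — FAILS  ← smallest positive counterexample

Answer: x = 2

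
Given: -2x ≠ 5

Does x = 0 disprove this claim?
Substitute x = 0 into the relation:
x = 0: LHS = -2·0 = 0; 0 ≠ 5 — holds

The relation holds at x = 0, so it is not a counterexample.

Answer: No, x = 0 is not a counterexample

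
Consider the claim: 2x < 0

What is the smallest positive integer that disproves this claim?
Testing positive integers:
x = 1: LHS = 2·1 = 2; 2 < 0 — FAILS  ← smallest positive counterexample

Answer: x = 1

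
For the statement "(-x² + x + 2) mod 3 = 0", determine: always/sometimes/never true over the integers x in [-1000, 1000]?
Holds at x = -1: LHS = (-(-1)² + (-1) + 2) mod 3 = 0 mod 3 = 0; 0 = 0 — holds
Fails at x = 0: LHS = (-0² + 0 + 2) mod 3 = 2 mod 3 = 2; 2 = 0 — FAILS
It is satisfied by some integers in the range but not all.

Answer: Sometimes true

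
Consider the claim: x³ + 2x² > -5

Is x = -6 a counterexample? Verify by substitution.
Substitute x = -6 into the relation:
x = -6: LHS = (-6)³ + 2·(-6)² = -144; -144 > -5 — FAILS

Since the claim fails at x = -6, this value is a counterexample.

Answer: Yes, x = -6 is a counterexample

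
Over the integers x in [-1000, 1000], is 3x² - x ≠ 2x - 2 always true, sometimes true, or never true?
Over all integers in [-1000, 1000], LHS − RHS is always positive; it is smallest at x = 0, where it equals 2:
x = 0: LHS = 3·0² - 0 = 0, RHS = 2·0 - 2 = -2; 0 ≠ -2 — holds
At the ends of the range:
x = -1000: LHS = 3·(-1000)² - (-1000) = 3001000, RHS = 2·(-1000) - 2 = -2002; 3001000 ≠ -2002 — holds
x = 1000: LHS = 3·1000² - 1000 = 2999000, RHS = 2·1000 - 2 = 1998; 2999000 ≠ 1998 — holds
Hence LHS − RHS is never 0, i.e. the two sides are never equal, so the relation holds for every integer in [-1000, 1000].

No counterexample exists.

Answer: Always true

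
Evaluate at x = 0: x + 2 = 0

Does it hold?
x = 0: LHS = 0 + 2 = 2; 2 = 0 — FAILS

The relation fails at x = 0, so x = 0 is a counterexample.

Answer: No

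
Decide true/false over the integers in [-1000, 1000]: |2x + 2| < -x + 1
The claim fails at x = 0:
x = 0: LHS = |2·0 + 2| = |2| = 2, RHS = -0 + 1 = 1; 2 < 1 — FAILS

Because a single integer refutes it, the statement is false.

Answer: False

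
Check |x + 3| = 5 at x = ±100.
x = 100: LHS = |100 + 3| = |103| = 103; 103 = 5 — FAILS
x = -100: LHS = |(-100) + 3| = |-97| = 97; 97 = 5 — FAILS

Answer: No, fails for both x = 100 and x = -100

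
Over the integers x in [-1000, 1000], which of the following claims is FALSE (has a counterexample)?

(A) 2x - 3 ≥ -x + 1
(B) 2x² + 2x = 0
(A) x = 0: LHS = 2·0 - 3 = -3, RHS = -0 + 1 = 1; -3 ≥ 1 — FAILS
(B) x = 1: LHS = 2·1² + 2·1 = 4; 4 = 0 — FAILS

Answer: Both A and B are false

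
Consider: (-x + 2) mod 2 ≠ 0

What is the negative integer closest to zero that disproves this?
Testing negative integers from -1 downward:
x = -1: LHS = (-(-1) + 2) mod 2 = 3 mod 2 = 1; 1 ≠ 0 — holds
x = -2: LHS = (-(-2) + 2) mod 2 = 4 mod 2 = 0; 0 ≠ 0 — FAILS  ← closest negative counterexample to 0

Answer: x = -2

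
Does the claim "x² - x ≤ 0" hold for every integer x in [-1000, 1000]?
The claim fails at x = -1:
x = -1: LHS = (-1)² - (-1) = 2; 2 ≤ 0 — FAILS

Because a single integer refutes it, the statement is false.

Answer: False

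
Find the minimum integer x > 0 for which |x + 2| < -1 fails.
Testing positive integers:
x = 1: LHS = |1 + 2| = |3| = 3; 3 < -1 — FAILS  ← smallest positive counterexample

Answer: x = 1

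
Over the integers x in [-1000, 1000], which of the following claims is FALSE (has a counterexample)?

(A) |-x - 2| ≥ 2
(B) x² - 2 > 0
(A) x = -1: LHS = |-(-1) - 2| = |-1| = 1; 1 ≥ 2 — FAILS
(B) x = 0: LHS = 0² - 2 = -2; -2 > 0 — FAILS

Answer: Both A and B are false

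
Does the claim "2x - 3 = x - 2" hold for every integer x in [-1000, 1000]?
The claim fails at x = 0:
x = 0: LHS = 2·0 - 3 = -3, RHS = 0 - 2 = -2; -3 = -2 — FAILS

Because a single integer refutes it, the statement is false.

Answer: False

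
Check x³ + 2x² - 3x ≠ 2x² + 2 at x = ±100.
x = 100: LHS = 100³ + 2·100² - 3·100 = 1019700, RHS = 2·100² + 2 = 20002; 1019700 ≠ 20002 — holds
x = -100: LHS = (-100)³ + 2·(-100)² - 3·(-100) = -979700, RHS = 2·(-100)² + 2 = 20002; -979700 ≠ 20002 — holds

Answer: Yes, holds for both x = 100 and x = -100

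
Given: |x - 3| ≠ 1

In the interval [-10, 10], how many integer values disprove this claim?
Counterexamples in [-10, 10]: {2, 4}.

Counting them gives 2 values.

Answer: 2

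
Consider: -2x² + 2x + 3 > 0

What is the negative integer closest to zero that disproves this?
Testing negative integers from -1 downward:
x = -1: LHS = -2·(-1)² + 2·(-1) + 3 = -1; -1 > 0 — FAILS  ← closest negative counterexample to 0

Answer: x = -1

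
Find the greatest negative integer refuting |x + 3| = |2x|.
Testing negative integers from -1 downward:
x = -1: LHS = |(-1) + 3| = |2| = 2, RHS = |2·(-1)| = |-2| = 2; 2 = 2 — holds
x = -2: LHS = |(-2) + 3| = |1| = 1, RHS = |2·(-2)| = |-4| = 4; 1 = 4 — FAILS  ← closest negative counterexample to 0

Answer: x = -2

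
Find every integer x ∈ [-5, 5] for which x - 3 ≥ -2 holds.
Holds for: {1, 2, 3, 4, 5}
Fails for: {-5, -4, -3, -2, -1, 0}

Answer: {1, 2, 3, 4, 5}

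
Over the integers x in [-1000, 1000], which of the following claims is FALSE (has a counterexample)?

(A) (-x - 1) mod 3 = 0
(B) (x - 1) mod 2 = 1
(A) x = 0: LHS = (-0 - 1) mod 3 = (-1) mod 3 = 2; 2 = 0 — FAILS
(B) x = 1: LHS = (1 - 1) mod 2 = 0 mod 2 = 0; 0 = 1 — FAILS

Answer: Both A and B are false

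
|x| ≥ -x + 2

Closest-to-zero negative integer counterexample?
Testing negative integers from -1 downward:
x = -1: LHS = |-1| = 1, RHS = -(-1) + 2 = 3; 1 ≥ 3 — FAILS  ← closest negative counterexample to 0

Answer: x = -1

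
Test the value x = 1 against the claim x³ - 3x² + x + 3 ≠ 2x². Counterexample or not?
Substitute x = 1 into the relation:
x = 1: LHS = 1³ - 3·1² + 1 + 3 = 2, RHS = 2·1² = 2; 2 ≠ 2 — FAILS

Since the claim fails at x = 1, this value is a counterexample.

Answer: Yes, x = 1 is a counterexample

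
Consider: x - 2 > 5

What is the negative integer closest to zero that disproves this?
Testing negative integers from -1 downward:
x = -1: LHS = (-1) - 2 = -3; -3 > 5 — FAILS  ← closest negative counterexample to 0

Answer: x = -1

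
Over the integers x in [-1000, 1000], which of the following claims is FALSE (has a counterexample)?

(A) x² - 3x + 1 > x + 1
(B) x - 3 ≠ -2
(A) x = 0: LHS = 0² - 3·0 + 1 = 1, RHS = 0 + 1 = 1; 1 > 1 — FAILS
(B) x = 1: LHS = 1 - 3 = -2; -2 ≠ -2 — FAILS

Answer: Both A and B are false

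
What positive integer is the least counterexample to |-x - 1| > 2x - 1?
Testing positive integers:
x = 1: LHS = |-1 - 1| = |-2| = 2, RHS = 2·1 - 1 = 1; 2 > 1 — holds
x = 2: LHS = |-2 - 1| = |-3| = 3, RHS = 2·2 - 1 = 3; 3 > 3 — FAILS  ← smallest positive counterexample

Answer: x = 2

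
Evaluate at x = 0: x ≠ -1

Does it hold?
x = 0: 0 ≠ -1 — holds

The relation is satisfied at x = 0.

Answer: Yes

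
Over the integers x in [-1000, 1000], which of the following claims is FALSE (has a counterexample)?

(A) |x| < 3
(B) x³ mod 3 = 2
(A) x = 3: LHS = |3| = 3; 3 < 3 — FAILS
(B) x = 0: LHS = (0³) mod 3 = 0 mod 3 = 0; 0 = 2 — FAILS

Answer: Both A and B are false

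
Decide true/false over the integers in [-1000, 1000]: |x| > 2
The claim fails at x = 0:
x = 0: LHS = |0| = 0; 0 > 2 — FAILS

Because a single integer refutes it, the statement is false.

Answer: False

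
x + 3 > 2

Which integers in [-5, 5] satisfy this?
Holds for: {0, 1, 2, 3, 4, 5}
Fails for: {-5, -4, -3, -2, -1}

Answer: {0, 1, 2, 3, 4, 5}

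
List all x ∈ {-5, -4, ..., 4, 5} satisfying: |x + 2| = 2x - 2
Holds for: {4}
Fails for: {-5, -4, -3, -2, -1, 0, 1, 2, 3, 5}

Answer: {4}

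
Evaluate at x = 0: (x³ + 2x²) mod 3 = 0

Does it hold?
x = 0: LHS = (0³ + 2·0²) mod 3 = 0 mod 3 = 0; 0 = 0 — holds

The relation is satisfied at x = 0.

Answer: Yes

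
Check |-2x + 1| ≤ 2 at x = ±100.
x = 100: LHS = |-2·100 + 1| = |-199| = 199; 199 ≤ 2 — FAILS
x = -100: LHS = |-2·(-100) + 1| = |201| = 201; 201 ≤ 2 — FAILS

Answer: No, fails for both x = 100 and x = -100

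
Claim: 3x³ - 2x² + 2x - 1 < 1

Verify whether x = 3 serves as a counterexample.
Substitute x = 3 into the relation:
x = 3: LHS = 3·3³ - 2·3² + 2·3 - 1 = 68; 68 < 1 — FAILS

Since the claim fails at x = 3, this value is a counterexample.

Answer: Yes, x = 3 is a counterexample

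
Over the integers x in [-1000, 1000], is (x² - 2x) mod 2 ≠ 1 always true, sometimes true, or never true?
Holds at x = 0: LHS = (0² - 2·0) mod 2 = 0 mod 2 = 0; 0 ≠ 1 — holds
Fails at x = 1: LHS = (1² - 2·1) mod 2 = (-1) mod 2 = 1; 1 ≠ 1 — FAILS
It is satisfied by some integers in the range but not all.

Answer: Sometimes true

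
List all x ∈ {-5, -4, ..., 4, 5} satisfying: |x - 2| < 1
Holds for: {2}
Fails for: {-5, -4, -3, -2, -1, 0, 1, 3, 4, 5}

Answer: {2}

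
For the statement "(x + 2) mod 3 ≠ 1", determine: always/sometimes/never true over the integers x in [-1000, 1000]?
Holds at x = 0: LHS = (0 + 2) mod 3 = 2 mod 3 = 2; 2 ≠ 1 — holds
Fails at x = -1: LHS = ((-1) + 2) mod 3 = 1 mod 3 = 1; 1 ≠ 1 — FAILS
It is satisfied by some integers in the range but not all.

Answer: Sometimes true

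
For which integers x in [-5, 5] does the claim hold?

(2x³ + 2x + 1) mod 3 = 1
Holds for: {-3, 0, 3}
Fails for: {-5, -4, -2, -1, 1, 2, 4, 5}

Answer: {-3, 0, 3}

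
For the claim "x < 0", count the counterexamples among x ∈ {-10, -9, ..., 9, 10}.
Counterexamples in [-10, 10]: {0, 1, 2, 3, 4, 5, 6, 7, 8, 9, 10}.

Counting them gives 11 values.

Answer: 11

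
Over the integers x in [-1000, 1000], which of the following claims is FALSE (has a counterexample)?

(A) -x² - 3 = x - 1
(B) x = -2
(A) x = 0: LHS = -0² - 3 = -3, RHS = 0 - 1 = -1; -3 = -1 — FAILS
(B) x = 0: 0 = -2 — FAILS

Answer: Both A and B are false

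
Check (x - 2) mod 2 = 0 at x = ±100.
x = 100: LHS = (100 - 2) mod 2 = 98 mod 2 = 0; 0 = 0 — holds
x = -100: LHS = ((-100) - 2) mod 2 = (-102) mod 2 = 0; 0 = 0 — holds

Answer: Yes, holds for both x = 100 and x = -100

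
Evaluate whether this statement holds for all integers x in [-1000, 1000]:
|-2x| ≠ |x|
The claim fails at x = 0:
x = 0: LHS = |-2·0| = |0| = 0, RHS = |0| = 0; 0 ≠ 0 — FAILS

Because a single integer refutes it, the statement is false.

Answer: False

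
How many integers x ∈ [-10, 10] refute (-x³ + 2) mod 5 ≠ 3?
Counterexamples in [-10, 10]: {-6, -1, 4, 9}.

Counting them gives 4 values.

Answer: 4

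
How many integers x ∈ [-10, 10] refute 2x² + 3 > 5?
Counterexamples in [-10, 10]: {-1, 0, 1}.

Counting them gives 3 values.

Answer: 3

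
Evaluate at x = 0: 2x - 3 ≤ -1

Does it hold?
x = 0: LHS = 2·0 - 3 = -3; -3 ≤ -1 — holds

The relation is satisfied at x = 0.

Answer: Yes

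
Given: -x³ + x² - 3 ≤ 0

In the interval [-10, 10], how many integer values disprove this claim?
Counterexamples in [-10, 10]: {-10, -9, -8, -7, -6, -5, -4, -3, -2}.

Counting them gives 9 values.

Answer: 9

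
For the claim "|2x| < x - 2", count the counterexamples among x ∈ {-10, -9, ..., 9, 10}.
Counterexamples in [-10, 10]: {-10, -9, -8, -7, -6, -5, -4, -3, -2, -1, 0, 1, 2, 3, 4, 5, 6, 7, 8, 9, 10}.

Counting them gives 21 values.

Answer: 21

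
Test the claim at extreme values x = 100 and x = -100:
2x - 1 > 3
x = 100: LHS = 2·100 - 1 = 199; 199 > 3 — holds
x = -100: LHS = 2·(-100) - 1 = -201; -201 > 3 — FAILS

Answer: Partially: holds for x = 100, fails for x = -100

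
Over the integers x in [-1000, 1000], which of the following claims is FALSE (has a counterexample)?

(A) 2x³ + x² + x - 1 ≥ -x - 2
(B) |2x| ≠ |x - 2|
(A) x = -1: LHS = 2·(-1)³ + (-1)² + (-1) - 1 = -3, RHS = -(-1) - 2 = -1; -3 ≥ -1 — FAILS
(B) x = -2: LHS = |2·(-2)| = |-4| = 4, RHS = |(-2) - 2| = |-4| = 4; 4 ≠ 4 — FAILS

Answer: Both A and B are false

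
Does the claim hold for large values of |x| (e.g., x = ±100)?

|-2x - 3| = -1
x = 100: LHS = |-2·100 - 3| = |-203| = 203; 203 = -1 — FAILS
x = -100: LHS = |-2·(-100) - 3| = |197| = 197; 197 = -1 — FAILS

Answer: No, fails for both x = 100 and x = -100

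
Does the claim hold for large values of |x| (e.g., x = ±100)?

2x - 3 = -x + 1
x = 100: LHS = 2·100 - 3 = 197, RHS = -100 + 1 = -99; 197 = -99 — FAILS
x = -100: LHS = 2·(-100) - 3 = -203, RHS = -(-100) + 1 = 101; -203 = 101 — FAILS

Answer: No, fails for both x = 100 and x = -100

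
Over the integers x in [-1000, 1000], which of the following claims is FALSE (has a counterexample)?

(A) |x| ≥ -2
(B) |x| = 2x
(A) An absolute value is never negative, so the left side is ≥ 0 for every x, while the right side is -2. Tightest case in [-1000, 1000] is x = 0:
x = 0: LHS = |0| = 0; 0 ≥ -2 — holds
Hence LHS − RHS is never negative, i.e. LHS ≥ RHS throughout, so the relation holds for every integer in [-1000, 1000].

(B) x = 1: LHS = |1| = 1, RHS = 2·1 = 2; 1 = 2 — FAILS

Only (B) has a counterexample.

Answer: B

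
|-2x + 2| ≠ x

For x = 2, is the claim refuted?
Substitute x = 2 into the relation:
x = 2: LHS = |-2·2 + 2| = |-2| = 2; 2 ≠ 2 — FAILS

Since the claim fails at x = 2, this value is a counterexample.

Answer: Yes, x = 2 is a counterexample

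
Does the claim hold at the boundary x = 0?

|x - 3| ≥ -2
x = 0: LHS = |0 - 3| = |-3| = 3; 3 ≥ -2 — holds

The relation is satisfied at x = 0.

Answer: Yes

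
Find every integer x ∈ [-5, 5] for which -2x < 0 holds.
Holds for: {1, 2, 3, 4, 5}
Fails for: {-5, -4, -3, -2, -1, 0}

Answer: {1, 2, 3, 4, 5}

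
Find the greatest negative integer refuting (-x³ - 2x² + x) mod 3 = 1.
Testing negative integers from -1 downward:
x = -1: LHS = (-(-1)³ - 2·(-1)² + (-1)) mod 3 = (-2) mod 3 = 1; 1 = 1 — holds
x = -2: LHS = (-(-2)³ - 2·(-2)² + (-2)) mod 3 = (-2) mod 3 = 1; 1 = 1 — holds
x = -3: LHS = (-(-3)³ - 2·(-3)² + (-3)) mod 3 = 6 mod 3 = 0; 0 = 1 — FAILS  ← closest negative counterexample to 0

Answer: x = -3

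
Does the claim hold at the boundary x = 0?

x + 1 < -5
x = 0: LHS = 0 + 1 = 1; 1 < -5 — FAILS

The relation fails at x = 0, so x = 0 is a counterexample.

Answer: No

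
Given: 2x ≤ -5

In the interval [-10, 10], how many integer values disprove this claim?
Counterexamples in [-10, 10]: {-2, -1, 0, 1, 2, 3, 4, 5, 6, 7, 8, 9, 10}.

Counting them gives 13 values.

Answer: 13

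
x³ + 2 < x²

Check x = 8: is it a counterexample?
Substitute x = 8 into the relation:
x = 8: LHS = 8³ + 2 = 514, RHS = 8² = 64; 514 < 64 — FAILS

Since the claim fails at x = 8, this value is a counterexample.

Answer: Yes, x = 8 is a counterexample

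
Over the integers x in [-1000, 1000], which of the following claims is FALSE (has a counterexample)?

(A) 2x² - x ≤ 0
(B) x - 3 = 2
(A) x = 1: LHS = 2·1² - 1 = 1; 1 ≤ 0 — FAILS
(B) x = 0: LHS = 0 - 3 = -3; -3 = 2 — FAILS

Answer: Both A and B are false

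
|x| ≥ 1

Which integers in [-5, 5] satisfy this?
Holds for: {-5, -4, -3, -2, -1, 1, 2, 3, 4, 5}
Fails for: {0}

Answer: {-5, -4, -3, -2, -1, 1, 2, 3, 4, 5}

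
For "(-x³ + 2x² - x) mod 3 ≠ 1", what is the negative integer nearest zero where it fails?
Testing negative integers from -1 downward:
x = -1: LHS = (-(-1)³ + 2·(-1)² - (-1)) mod 3 = 4 mod 3 = 1; 1 ≠ 1 — FAILS  ← closest negative counterexample to 0

Answer: x = -1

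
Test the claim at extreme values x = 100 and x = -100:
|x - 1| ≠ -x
x = 100: LHS = |100 - 1| = |99| = 99; 99 ≠ -100 — holds
x = -100: LHS = |(-100) - 1| = |-101| = 101, RHS = -(-100) = 100; 101 ≠ 100 — holds

Answer: Yes, holds for both x = 100 and x = -100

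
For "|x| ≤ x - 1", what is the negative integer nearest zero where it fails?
Testing negative integers from -1 downward:
x = -1: LHS = |-1| = 1, RHS = (-1) - 1 = -2; 1 ≤ -2 — FAILS  ← closest negative counterexample to 0

Answer: x = -1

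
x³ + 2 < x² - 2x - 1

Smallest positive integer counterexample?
Testing positive integers:
x = 1: LHS = 1³ + 2 = 3, RHS = 1² - 2·1 - 1 = -2; 3 < -2 — FAILS  ← smallest positive counterexample

Answer: x = 1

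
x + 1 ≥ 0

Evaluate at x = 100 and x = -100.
x = 100: LHS = 100 + 1 = 101; 101 ≥ 0 — holds
x = -100: LHS = (-100) + 1 = -99; -99 ≥ 0 — FAILS

Answer: Partially: holds for x = 100, fails for x = -100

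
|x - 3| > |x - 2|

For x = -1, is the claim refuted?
Substitute x = -1 into the relation:
x = -1: LHS = |(-1) - 3| = |-4| = 4, RHS = |(-1) - 2| = |-3| = 3; 4 > 3 — holds

The claim holds here, so x = -1 is not a counterexample. (A counterexample exists elsewhere, e.g. x = 3.)

Answer: No, x = -1 is not a counterexample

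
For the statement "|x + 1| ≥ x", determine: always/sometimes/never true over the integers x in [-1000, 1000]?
Over all integers in [-1000, 1000], LHS − RHS is smallest at x = 0, where it equals 1:
x = 0: LHS = |0 + 1| = |1| = 1; 1 ≥ 0 — holds
At the ends of the range:
x = -1000: LHS = |(-1000) + 1| = |-999| = 999; 999 ≥ -1000 — holds
x = 1000: LHS = |1000 + 1| = |1001| = 1001; 1001 ≥ 1000 — holds
Hence LHS − RHS is never negative, i.e. LHS ≥ RHS throughout, so the relation holds for every integer in [-1000, 1000].

No counterexample exists.

Answer: Always true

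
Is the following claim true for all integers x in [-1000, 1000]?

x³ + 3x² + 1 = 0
The claim fails at x = 0:
x = 0: LHS = 0³ + 3·0² + 1 = 1; 1 = 0 — FAILS

Because a single integer refutes it, the statement is false.

Answer: False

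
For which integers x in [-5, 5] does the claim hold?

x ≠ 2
Holds for: {-5, -4, -3, -2, -1, 0, 1, 3, 4, 5}
Fails for: {2}

Answer: {-5, -4, -3, -2, -1, 0, 1, 3, 4, 5}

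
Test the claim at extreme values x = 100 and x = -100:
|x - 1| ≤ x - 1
x = 100: LHS = |100 - 1| = |99| = 99, RHS = 100 - 1 = 99; 99 ≤ 99 — holds
x = -100: LHS = |(-100) - 1| = |-101| = 101, RHS = (-100) - 1 = -101; 101 ≤ -101 — FAILS

Answer: Partially: holds for x = 100, fails for x = -100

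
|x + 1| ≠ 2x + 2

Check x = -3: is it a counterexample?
Substitute x = -3 into the relation:
x = -3: LHS = |(-3) + 1| = |-2| = 2, RHS = 2·(-3) + 2 = -4; 2 ≠ -4 — holds

The claim holds here, so x = -3 is not a counterexample. (A counterexample exists elsewhere, e.g. x = -1.)

Answer: No, x = -3 is not a counterexample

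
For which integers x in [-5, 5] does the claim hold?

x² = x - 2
Over all integers in [-5, 5], LHS − RHS is always positive; it is smallest at x = 0, where it equals 2:
x = 0: LHS = 0² = 0, RHS = 0 - 2 = -2; 0 = -2 — FAILS
At the ends of the range:
x = -5: LHS = (-5)² = 25, RHS = (-5) - 2 = -7; 25 = -7 — FAILS
x = 5: LHS = 5² = 25, RHS = 5 - 2 = 3; 25 = 3 — FAILS
Hence LHS − RHS is never 0, i.e. the two sides are never equal, so the claimed relation (=) fails for every integer in [-5, 5].

Answer: None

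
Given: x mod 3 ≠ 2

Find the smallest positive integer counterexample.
Testing positive integers:
x = 1: LHS = 1 mod 3 = 1; 1 ≠ 2 — holds
x = 2: LHS = 2 mod 3 = 2; 2 ≠ 2 — FAILS  ← smallest positive counterexample

Answer: x = 2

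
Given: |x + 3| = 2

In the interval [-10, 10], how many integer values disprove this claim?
Counterexamples in [-10, 10]: {-10, -9, -8, -7, -6, -4, -3, -2, 0, 1, 2, 3, 4, 5, 6, 7, 8, 9, 10}.

Counting them gives 19 values.

Answer: 19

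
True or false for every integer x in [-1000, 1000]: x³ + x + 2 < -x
The claim fails at x = 0:
x = 0: LHS = 0³ + 0 + 2 = 2, RHS = -0 = 0; 2 < 0 — FAILS

Because a single integer refutes it, the statement is false.

Answer: False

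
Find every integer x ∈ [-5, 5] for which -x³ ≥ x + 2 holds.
Holds for: {-5, -4, -3, -2, -1}
Fails for: {0, 1, 2, 3, 4, 5}

Answer: {-5, -4, -3, -2, -1}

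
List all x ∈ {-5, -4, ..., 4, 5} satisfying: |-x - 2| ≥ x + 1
Over all integers in [-5, 5], LHS − RHS is smallest at x = 0, where it equals 1:
x = 0: LHS = |-0 - 2| = |-2| = 2, RHS = 0 + 1 = 1; 2 ≥ 1 — holds
At the ends of the range:
x = -5: LHS = |-(-5) - 2| = |3| = 3, RHS = (-5) + 1 = -4; 3 ≥ -4 — holds
x = 5: LHS = |-5 - 2| = |-7| = 7, RHS = 5 + 1 = 6; 7 ≥ 6 — holds
Hence LHS − RHS is never negative, i.e. LHS ≥ RHS throughout, so the relation holds for every integer in [-5, 5].

Answer: All integers in [-5, 5]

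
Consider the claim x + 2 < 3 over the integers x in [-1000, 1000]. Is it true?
The claim fails at x = 1:
x = 1: LHS = 1 + 2 = 3; 3 < 3 — FAILS

Because a single integer refutes it, the statement is false.

Answer: False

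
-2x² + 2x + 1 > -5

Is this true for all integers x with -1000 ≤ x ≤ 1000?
The claim fails at x = -2:
x = -2: LHS = -2·(-2)² + 2·(-2) + 1 = -11; -11 > -5 — FAILS

Because a single integer refutes it, the statement is false.

Answer: False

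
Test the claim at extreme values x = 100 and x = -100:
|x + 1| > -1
x = 100: LHS = |100 + 1| = |101| = 101; 101 > -1 — holds
x = -100: LHS = |(-100) + 1| = |-99| = 99; 99 > -1 — holds

Answer: Yes, holds for both x = 100 and x = -100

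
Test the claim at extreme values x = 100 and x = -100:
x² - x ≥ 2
x = 100: LHS = 100² - 100 = 9900; 9900 ≥ 2 — holds
x = -100: LHS = (-100)² - (-100) = 10100; 10100 ≥ 2 — holds

Answer: Yes, holds for both x = 100 and x = -100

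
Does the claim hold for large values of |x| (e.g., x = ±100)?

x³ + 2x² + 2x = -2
x = 100: LHS = 100³ + 2·100² + 2·100 = 1020200; 1020200 = -2 — FAILS
x = -100: LHS = (-100)³ + 2·(-100)² + 2·(-100) = -980200; -980200 = -2 — FAILS

Answer: No, fails for both x = 100 and x = -100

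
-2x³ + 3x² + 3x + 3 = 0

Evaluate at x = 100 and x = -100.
x = 100: LHS = -2·100³ + 3·100² + 3·100 + 3 = -1969697; -1969697 = 0 — FAILS
x = -100: LHS = -2·(-100)³ + 3·(-100)² + 3·(-100) + 3 = 2029703; 2029703 = 0 — FAILS

Answer: No, fails for both x = 100 and x = -100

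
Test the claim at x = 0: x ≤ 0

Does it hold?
x = 0: 0 ≤ 0 — holds

The relation is satisfied at x = 0.

Answer: Yes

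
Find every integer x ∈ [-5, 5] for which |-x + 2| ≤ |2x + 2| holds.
Holds for: {-5, -4, 0, 1, 2, 3, 4, 5}
Fails for: {-3, -2, -1}

Answer: {-5, -4, 0, 1, 2, 3, 4, 5}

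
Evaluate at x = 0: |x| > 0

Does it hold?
x = 0: LHS = |0| = 0; 0 > 0 — FAILS

The relation fails at x = 0, so x = 0 is a counterexample.

Answer: No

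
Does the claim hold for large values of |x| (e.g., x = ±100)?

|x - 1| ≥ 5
x = 100: LHS = |100 - 1| = |99| = 99; 99 ≥ 5 — holds
x = -100: LHS = |(-100) - 1| = |-101| = 101; 101 ≥ 5 — holds

Answer: Yes, holds for both x = 100 and x = -100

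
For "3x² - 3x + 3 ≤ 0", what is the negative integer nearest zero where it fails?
Testing negative integers from -1 downward:
x = -1: LHS = 3·(-1)² - 3·(-1) + 3 = 9; 9 ≤ 0 — FAILS  ← closest negative counterexample to 0

Answer: x = -1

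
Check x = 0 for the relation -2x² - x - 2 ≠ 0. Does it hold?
x = 0: LHS = -2·0² - 0 - 2 = -2; -2 ≠ 0 — holds

The relation is satisfied at x = 0.

Answer: Yes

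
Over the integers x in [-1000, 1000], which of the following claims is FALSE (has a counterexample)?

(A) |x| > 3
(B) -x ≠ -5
(A) x = 0: LHS = |0| = 0; 0 > 3 — FAILS
(B) x = 5: -5 ≠ -5 — FAILS

Answer: Both A and B are false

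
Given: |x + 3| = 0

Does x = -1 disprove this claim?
Substitute x = -1 into the relation:
x = -1: LHS = |(-1) + 3| = |2| = 2; 2 = 0 — FAILS

Since the claim fails at x = -1, this value is a counterexample.

Answer: Yes, x = -1 is a counterexample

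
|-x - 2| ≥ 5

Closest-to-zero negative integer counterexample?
Testing negative integers from -1 downward:
x = -1: LHS = |-(-1) - 2| = |-1| = 1; 1 ≥ 5 — FAILS  ← closest negative counterexample to 0

Answer: x = -1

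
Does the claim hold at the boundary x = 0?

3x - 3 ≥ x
x = 0: LHS = 3·0 - 3 = -3; -3 ≥ 0 — FAILS

The relation fails at x = 0, so x = 0 is a counterexample.

Answer: No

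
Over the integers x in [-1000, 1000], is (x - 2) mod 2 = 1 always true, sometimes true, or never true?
Holds at x = 1: LHS = (1 - 2) mod 2 = (-1) mod 2 = 1; 1 = 1 — holds
Fails at x = 0: LHS = (0 - 2) mod 2 = (-2) mod 2 = 0; 0 = 1 — FAILS
It is satisfied by some integers in the range but not all.

Answer: Sometimes true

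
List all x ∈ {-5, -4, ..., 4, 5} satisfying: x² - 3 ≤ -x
Holds for: {-2, -1, 0, 1}
Fails for: {-5, -4, -3, 2, 3, 4, 5}

Answer: {-2, -1, 0, 1}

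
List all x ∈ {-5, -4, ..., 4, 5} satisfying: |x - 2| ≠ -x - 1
Over all integers in [-5, 5], LHS − RHS is always positive; it is smallest at x = 0, where it equals 3:
x = 0: LHS = |0 - 2| = |-2| = 2, RHS = -0 - 1 = -1; 2 ≠ -1 — holds
At the ends of the range:
x = -5: LHS = |(-5) - 2| = |-7| = 7, RHS = -(-5) - 1 = 4; 7 ≠ 4 — holds
x = 5: LHS = |5 - 2| = |3| = 3, RHS = -5 - 1 = -6; 3 ≠ -6 — holds
Hence LHS − RHS is never 0, i.e. the two sides are never equal, so the relation holds for every integer in [-5, 5].

Answer: All integers in [-5, 5]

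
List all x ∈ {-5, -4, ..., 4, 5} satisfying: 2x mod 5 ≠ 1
Holds for: {-5, -4, -3, -1, 0, 1, 2, 4, 5}
Fails for: {-2, 3}

Answer: {-5, -4, -3, -1, 0, 1, 2, 4, 5}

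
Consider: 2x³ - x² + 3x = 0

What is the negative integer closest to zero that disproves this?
Testing negative integers from -1 downward:
x = -1: LHS = 2·(-1)³ - (-1)² + 3·(-1) = -6; -6 = 0 — FAILS  ← closest negative counterexample to 0

Answer: x = -1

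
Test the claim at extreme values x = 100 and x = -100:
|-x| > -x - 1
x = 100: LHS = |-100| = 100, RHS = -100 - 1 = -101; 100 > -101 — holds
x = -100: LHS = |-(-100)| = |100| = 100, RHS = -(-100) - 1 = 99; 100 > 99 — holds

Answer: Yes, holds for both x = 100 and x = -100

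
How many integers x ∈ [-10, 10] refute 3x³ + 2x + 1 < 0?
Counterexamples in [-10, 10]: {0, 1, 2, 3, 4, 5, 6, 7, 8, 9, 10}.

Counting them gives 11 values.

Answer: 11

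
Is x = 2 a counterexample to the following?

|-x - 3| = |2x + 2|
Substitute x = 2 into the relation:
x = 2: LHS = |-2 - 3| = |-5| = 5, RHS = |2·2 + 2| = |6| = 6; 5 = 6 — FAILS

Since the claim fails at x = 2, this value is a counterexample.

Answer: Yes, x = 2 is a counterexample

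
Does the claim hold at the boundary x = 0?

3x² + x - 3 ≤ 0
x = 0: LHS = 3·0² + 0 - 3 = -3; -3 ≤ 0 — holds

The relation is satisfied at x = 0.

Answer: Yes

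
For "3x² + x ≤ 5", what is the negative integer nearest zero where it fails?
Testing negative integers from -1 downward:
x = -1: LHS = 3·(-1)² + (-1) = 2; 2 ≤ 5 — holds
x = -2: LHS = 3·(-2)² + (-2) = 10; 10 ≤ 5 — FAILS  ← closest negative counterexample to 0

Answer: x = -2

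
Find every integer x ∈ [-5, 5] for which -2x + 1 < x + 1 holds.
Holds for: {1, 2, 3, 4, 5}
Fails for: {-5, -4, -3, -2, -1, 0}

Answer: {1, 2, 3, 4, 5}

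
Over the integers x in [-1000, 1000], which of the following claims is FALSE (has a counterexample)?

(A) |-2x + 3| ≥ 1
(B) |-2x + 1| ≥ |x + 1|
(A) Over all integers in [-1000, 1000], LHS − RHS is smallest at x = 1, where it equals 0:
x = 1: LHS = |-2·1 + 3| = |1| = 1; 1 ≥ 1 — holds
At the ends of the range:
x = -1000: LHS = |-2·(-1000) + 3| = |2003| = 2003; 2003 ≥ 1 — holds
x = 1000: LHS = |-2·1000 + 3| = |-1997| = 1997; 1997 ≥ 1 — holds
Hence LHS − RHS is never negative, i.e. LHS ≥ RHS throughout, so the relation holds for every integer in [-1000, 1000].

(B) x = 1: LHS = |-2·1 + 1| = |-1| = 1, RHS = |1 + 1| = |2| = 2; 1 ≥ 2 — FAILS

Only (B) has a counterexample.

Answer: B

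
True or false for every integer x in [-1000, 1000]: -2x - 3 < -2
The claim fails at x = -1:
x = -1: LHS = -2·(-1) - 3 = -1; -1 < -2 — FAILS

Because a single integer refutes it, the statement is false.

Answer: False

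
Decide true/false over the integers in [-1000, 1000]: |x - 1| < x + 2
The claim fails at x = -1:
x = -1: LHS = |(-1) - 1| = |-2| = 2, RHS = (-1) + 2 = 1; 2 < 1 — FAILS

Because a single integer refutes it, the statement is false.

Answer: False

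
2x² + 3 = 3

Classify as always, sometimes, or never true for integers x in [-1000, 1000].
Holds at x = 0: LHS = 2·0² + 3 = 3; 3 = 3 — holds
Fails at x = 1: LHS = 2·1² + 3 = 5; 5 = 3 — FAILS
It is satisfied by some integers in the range but not all.

Answer: Sometimes true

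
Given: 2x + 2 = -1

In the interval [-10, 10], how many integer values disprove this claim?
Counterexamples in [-10, 10]: {-10, -9, -8, -7, -6, -5, -4, -3, -2, -1, 0, 1, 2, 3, 4, 5, 6, 7, 8, 9, 10}.

Counting them gives 21 values.

Answer: 21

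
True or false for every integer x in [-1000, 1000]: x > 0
The claim fails at x = 0:
x = 0: 0 > 0 — FAILS

Because a single integer refutes it, the statement is false.

Answer: False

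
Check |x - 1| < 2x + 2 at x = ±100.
x = 100: LHS = |100 - 1| = |99| = 99, RHS = 2·100 + 2 = 202; 99 < 202 — holds
x = -100: LHS = |(-100) - 1| = |-101| = 101, RHS = 2·(-100) + 2 = -198; 101 < -198 — FAILS

Answer: Partially: holds for x = 100, fails for x = -100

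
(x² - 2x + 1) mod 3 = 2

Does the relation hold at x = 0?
x = 0: LHS = (0² - 2·0 + 1) mod 3 = 1 mod 3 = 1; 1 = 2 — FAILS

The relation fails at x = 0, so x = 0 is a counterexample.

Answer: No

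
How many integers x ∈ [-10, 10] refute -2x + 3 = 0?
Counterexamples in [-10, 10]: {-10, -9, -8, -7, -6, -5, -4, -3, -2, -1, 0, 1, 2, 3, 4, 5, 6, 7, 8, 9, 10}.

Counting them gives 21 values.

Answer: 21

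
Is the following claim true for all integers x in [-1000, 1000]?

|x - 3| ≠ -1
An absolute value is never negative, so the left side is ≥ 0 for every x, while the right side is -1. Tightest case in [-1000, 1000] is x = 3:
x = 3: LHS = |3 - 3| = |0| = 0; 0 ≠ -1 — holds
Hence LHS − RHS is never 0, i.e. the two sides are never equal, so the relation holds for every integer in [-1000, 1000].

No counterexample exists.

Answer: True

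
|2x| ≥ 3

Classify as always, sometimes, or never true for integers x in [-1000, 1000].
Holds at x = 2: LHS = |2·2| = |4| = 4; 4 ≥ 3 — holds
Fails at x = 0: LHS = |2·0| = |0| = 0; 0 ≥ 3 — FAILS
It is satisfied by some integers in the range but not all.

Answer: Sometimes true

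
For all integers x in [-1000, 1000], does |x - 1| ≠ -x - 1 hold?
Over all integers in [-1000, 1000], LHS − RHS is always positive; it is smallest at x = 0, where it equals 2:
x = 0: LHS = |0 - 1| = |-1| = 1, RHS = -0 - 1 = -1; 1 ≠ -1 — holds
At the ends of the range:
x = -1000: LHS = |(-1000) - 1| = |-1001| = 1001, RHS = -(-1000) - 1 = 999; 1001 ≠ 999 — holds
x = 1000: LHS = |1000 - 1| = |999| = 999, RHS = -1000 - 1 = -1001; 999 ≠ -1001 — holds
Hence LHS − RHS is never 0, i.e. the two sides are never equal, so the relation holds for every integer in [-1000, 1000].

No counterexample exists.

Answer: True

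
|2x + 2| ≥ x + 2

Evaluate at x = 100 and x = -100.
x = 100: LHS = |2·100 + 2| = |202| = 202, RHS = 100 + 2 = 102; 202 ≥ 102 — holds
x = -100: LHS = |2·(-100) + 2| = |-198| = 198, RHS = (-100) + 2 = -98; 198 ≥ -98 — holds

Answer: Yes, holds for both x = 100 and x = -100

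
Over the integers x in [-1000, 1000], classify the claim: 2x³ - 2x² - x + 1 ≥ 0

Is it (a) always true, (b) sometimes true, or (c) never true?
Holds at x = 0: LHS = 2·0³ - 2·0² - 0 + 1 = 1; 1 ≥ 0 — holds
Fails at x = -1: LHS = 2·(-1)³ - 2·(-1)² - (-1) + 1 = -2; -2 ≥ 0 — FAILS
It is satisfied by some integers in the range but not all.

Answer: Sometimes true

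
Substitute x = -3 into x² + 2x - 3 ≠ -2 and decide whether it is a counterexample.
Substitute x = -3 into the relation:
x = -3: LHS = (-3)² + 2·(-3) - 3 = 0; 0 ≠ -2 — holds

The relation holds at x = -3, so it is not a counterexample.

Answer: No, x = -3 is not a counterexample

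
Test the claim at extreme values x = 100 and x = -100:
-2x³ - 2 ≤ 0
x = 100: LHS = -2·100³ - 2 = -2000002; -2000002 ≤ 0 — holds
x = -100: LHS = -2·(-100)³ - 2 = 1999998; 1999998 ≤ 0 — FAILS

Answer: Partially: holds for x = 100, fails for x = -100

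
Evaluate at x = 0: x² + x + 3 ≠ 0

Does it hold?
x = 0: LHS = 0² + 0 + 3 = 3; 3 ≠ 0 — holds

The relation is satisfied at x = 0.

Answer: Yes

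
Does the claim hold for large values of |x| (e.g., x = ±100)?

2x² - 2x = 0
x = 100: LHS = 2·100² - 2·100 = 19800; 19800 = 0 — FAILS
x = -100: LHS = 2·(-100)² - 2·(-100) = 20200; 20200 = 0 — FAILS

Answer: No, fails for both x = 100 and x = -100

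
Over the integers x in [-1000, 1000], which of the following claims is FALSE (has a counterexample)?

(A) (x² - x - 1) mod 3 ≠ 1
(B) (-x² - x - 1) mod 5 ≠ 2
(A) x = -1: LHS = ((-1)² - (-1) - 1) mod 3 = 1 mod 3 = 1; 1 ≠ 1 — FAILS
(B) x = 1: LHS = (-1² - 1 - 1) mod 5 = (-3) mod 5 = 2; 2 ≠ 2 — FAILS

Answer: Both A and B are false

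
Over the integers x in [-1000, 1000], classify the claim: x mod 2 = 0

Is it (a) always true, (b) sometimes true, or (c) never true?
Holds at x = 0: LHS = 0 mod 2 = 0; 0 = 0 — holds
Fails at x = 1: LHS = 1 mod 2 = 1; 1 = 0 — FAILS
It is satisfied by some integers in the range but not all.

Answer: Sometimes true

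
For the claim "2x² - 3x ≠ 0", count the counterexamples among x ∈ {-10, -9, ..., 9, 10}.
Counterexamples in [-10, 10]: {0}.

Counting them gives 1 values.

Answer: 1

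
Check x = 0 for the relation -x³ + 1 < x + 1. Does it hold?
x = 0: LHS = -0³ + 1 = 1, RHS = 0 + 1 = 1; 1 < 1 — FAILS

The relation fails at x = 0, so x = 0 is a counterexample.

Answer: No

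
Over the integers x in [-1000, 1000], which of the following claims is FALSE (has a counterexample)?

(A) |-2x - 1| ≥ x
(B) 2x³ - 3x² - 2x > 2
(A) Over all integers in [-1000, 1000], LHS − RHS is smallest at x = 0, where it equals 1:
x = 0: LHS = |-2·0 - 1| = |-1| = 1; 1 ≥ 0 — holds
At the ends of the range:
x = -1000: LHS = |-2·(-1000) - 1| = |1999| = 1999; 1999 ≥ -1000 — holds
x = 1000: LHS = |-2·1000 - 1| = |-2001| = 2001; 2001 ≥ 1000 — holds
Hence LHS − RHS is never negative, i.e. LHS ≥ RHS throughout, so the relation holds for every integer in [-1000, 1000].

(B) x = 0: LHS = 2·0³ - 3·0² - 2·0 = 0; 0 > 2 — FAILS

Only (B) has a counterexample.

Answer: B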